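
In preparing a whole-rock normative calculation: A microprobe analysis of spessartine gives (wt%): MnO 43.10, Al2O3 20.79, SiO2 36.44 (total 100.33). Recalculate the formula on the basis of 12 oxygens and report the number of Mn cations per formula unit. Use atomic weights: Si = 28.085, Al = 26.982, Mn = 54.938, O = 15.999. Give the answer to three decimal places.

2.998 Mn apfu

43.10 wt% MnO ÷ 70.937 g/mol = 0.60758 mol, giving 0.60758 Mn and 0.60758 O.
20.79 wt% Al2O3 ÷ 101.961 g/mol = 0.20390 mol, giving 0.40780 Al and 0.61170 O.
36.44 wt% SiO2 ÷ 60.083 g/mol = 0.60649 mol, giving 0.60649 Si and 1.21298 O.
Oxygen sums to 2.43226; scaling by 12/2.43226 = 4.93368 puts the formula on 12 O.
Mn: 0.60758 × 4.93368 = 2.998 atoms per formula unit.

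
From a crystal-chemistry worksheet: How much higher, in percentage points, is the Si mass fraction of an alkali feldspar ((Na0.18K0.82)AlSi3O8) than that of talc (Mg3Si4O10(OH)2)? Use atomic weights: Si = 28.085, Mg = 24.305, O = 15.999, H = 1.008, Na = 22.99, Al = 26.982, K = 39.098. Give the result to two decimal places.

0.97 percentage points

First mineral: 84.255 g Si in 275.428 g formula = 30.59 wt% Si.
Second mineral: 112.340 g Si in 379.259 g formula = 29.62 wt% Si.
30.59% − 29.62% gives a difference of 0.97 percentage points.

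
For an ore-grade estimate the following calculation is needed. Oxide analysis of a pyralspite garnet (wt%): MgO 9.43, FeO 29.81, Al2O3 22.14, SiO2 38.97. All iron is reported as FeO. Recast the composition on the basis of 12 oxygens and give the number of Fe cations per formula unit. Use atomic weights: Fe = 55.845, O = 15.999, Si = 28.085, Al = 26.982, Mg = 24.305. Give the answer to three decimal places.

1.917 Fe apfu

MgO (M=40.304): mol = 0.23397; Mg = 0.23397, O = 0.23397.
FeO (M=71.844): mol = 0.41493; Fe = 0.41493, O = 0.41493.
Al2O3 (M=101.961): mol = 0.21714; Al = 0.43428, O = 0.65142.
SiO2 (M=60.083): mol = 0.64860; Si = 0.64860, O = 1.29720.
ΣO = 2.59752; factor = 12/ΣO = 4.61979.
Fe apfu = 0.41493 × 4.61979 = 1.917.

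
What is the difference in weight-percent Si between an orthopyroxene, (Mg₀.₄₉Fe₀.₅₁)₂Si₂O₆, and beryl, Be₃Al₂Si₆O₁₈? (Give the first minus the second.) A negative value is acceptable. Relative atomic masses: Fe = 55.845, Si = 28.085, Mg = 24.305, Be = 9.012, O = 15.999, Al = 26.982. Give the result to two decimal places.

-7.24 percentage points

First mineral: 56.170 g Si in 232.945 g formula = 24.11 wt% Si.
Second mineral: 168.510 g Si in 537.492 g formula = 31.35 wt% Si.
24.11% − 31.35% gives a difference of -7.24 percentage points.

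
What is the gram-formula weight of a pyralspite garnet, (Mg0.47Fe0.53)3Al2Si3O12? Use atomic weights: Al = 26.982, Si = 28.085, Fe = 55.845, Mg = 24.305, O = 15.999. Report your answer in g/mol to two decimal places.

453.27 g/mol

M = 1.41*24.305 + 1.59*55.845 + 2*26.982 + 3*28.085 + 12*15.999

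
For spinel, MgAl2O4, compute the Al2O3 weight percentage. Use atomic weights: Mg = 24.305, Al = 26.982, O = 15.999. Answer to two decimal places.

M(MgAl2O4) = 142.265 g/mol; M(Al2O3) = 101.961 g/mol.
Moles Al2O3 per formula unit = 2 Al ÷ 2 = 1.0000.
Al2O3 fraction = (1.0000 × 101.961) / 142.265 = 101.961/142.265 = 0.7167.

71.67 wt%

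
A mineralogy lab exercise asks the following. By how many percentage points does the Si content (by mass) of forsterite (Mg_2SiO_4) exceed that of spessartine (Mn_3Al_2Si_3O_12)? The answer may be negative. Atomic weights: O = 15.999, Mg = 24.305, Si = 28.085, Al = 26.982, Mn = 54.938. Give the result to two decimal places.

First mineral: 28.085 g Si in 140.691 g formula = 19.96 wt% Si.
Second mineral: 84.255 g Si in 495.021 g formula = 17.02 wt% Si.
19.96% − 17.02% gives a difference of 2.94 percentage points.

2.94 percentage points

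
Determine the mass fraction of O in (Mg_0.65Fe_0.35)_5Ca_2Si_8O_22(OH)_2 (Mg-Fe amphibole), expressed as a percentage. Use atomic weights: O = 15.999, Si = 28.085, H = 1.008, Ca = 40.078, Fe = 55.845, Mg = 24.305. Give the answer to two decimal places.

Formula mass = 3.25·24.305 + 1.75·55.845 + 2·40.078 + 8·28.085 + 24·15.999 + 2·1.008 = 867.548 g/mol, of which 383.976 g is O.
So O makes up 383.976/867.548 = 0.4426 of the mass, i.e. 44.26%.

44.26 mass %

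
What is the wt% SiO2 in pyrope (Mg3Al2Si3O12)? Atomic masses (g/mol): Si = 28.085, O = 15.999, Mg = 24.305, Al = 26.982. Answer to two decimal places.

44.71 wt%

Molar mass of Mg3Al2Si3O12 = 3*24.305 + 2*26.982 + 3*28.085 + 12*15.999 = 403.122 g/mol.
Each formula unit contains 3 Si, equivalent to 3/1 = 3.0000 mol SiO2.
M(SiO2) = 1×28.085 + 2×15.999 = 60.083 g/mol.
Mass of SiO2 per formula unit = 3.0000 × 60.083 = 180.249 g.
SiO2 wt% = 180.249 / 403.122 × 100 = 44.71%.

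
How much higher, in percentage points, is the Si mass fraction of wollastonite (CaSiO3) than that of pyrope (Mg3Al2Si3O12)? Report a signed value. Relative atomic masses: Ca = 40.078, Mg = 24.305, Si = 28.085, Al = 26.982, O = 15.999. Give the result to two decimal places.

3.28 percentage points

Si in CaSiO3: molar mass 116.160 g/mol; 1×28.085 = 28.085 g → 24.18 wt%.
Si in Mg3Al2Si3O12: molar mass 403.122 g/mol; 3×28.085 = 84.255 g → 20.90 wt%.
Difference = 24.18 − 20.90 = 3.28 percentage points.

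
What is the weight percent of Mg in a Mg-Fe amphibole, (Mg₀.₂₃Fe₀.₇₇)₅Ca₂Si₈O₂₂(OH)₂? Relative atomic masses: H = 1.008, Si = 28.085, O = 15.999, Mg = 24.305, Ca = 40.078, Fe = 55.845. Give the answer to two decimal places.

Molar mass of (Mg₀.₂₃Fe₀.₇₇)₅Ca₂Si₈O₂₂(OH)₂: 1.15·24.305 + 3.85·55.845 + 2·40.078 + 8·28.085 + 24·15.999 + 2·1.008 = 933.782 g/mol.
Mass of Mg per formula unit: 1.15 × 24.305 = 27.951 g.
Weight fraction Mg = 27.951 / 933.782 = 0.0299.

2.99 mass %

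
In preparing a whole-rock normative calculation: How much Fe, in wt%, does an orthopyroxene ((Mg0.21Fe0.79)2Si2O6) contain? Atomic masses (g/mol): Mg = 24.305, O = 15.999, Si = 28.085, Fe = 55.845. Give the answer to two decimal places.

35.21 wt%

Formula mass = 0.42*24.305 + 1.58*55.845 + 2*28.085 + 6*15.999 = 250.607 g/mol, of which 88.235 g is Fe.
So Fe makes up 88.235/250.607 = 0.3521 of the mass, i.e. 35.21%.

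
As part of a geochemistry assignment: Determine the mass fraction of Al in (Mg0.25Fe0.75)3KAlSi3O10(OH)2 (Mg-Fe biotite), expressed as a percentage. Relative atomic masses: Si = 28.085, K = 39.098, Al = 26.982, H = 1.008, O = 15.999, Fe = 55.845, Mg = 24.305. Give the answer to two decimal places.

M((Mg0.25Fe0.75)3KAlSi3O10(OH)2) = 488.219 g/mol.
Al contributes 1 × 26.982 = 26.982 g per mole.
26.982/488.219 = 0.0553 → 5.53%.

5.53 weight percent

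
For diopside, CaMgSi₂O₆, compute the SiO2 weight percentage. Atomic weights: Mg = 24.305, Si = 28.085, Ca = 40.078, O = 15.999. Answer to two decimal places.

Molar mass of CaMgSi₂O₆ = 1·40.078 + 1·24.305 + 2·28.085 + 6·15.999 = 216.547 g/mol.
Each formula unit contains 2 Si, equivalent to 2/1 = 2.0000 mol SiO2.
M(SiO2) = 1×28.085 + 2×15.999 = 60.083 g/mol.
Mass of SiO2 per formula unit = 2.0000 × 60.083 = 120.166 g.
SiO2 wt% = 120.166 / 216.547 × 100 = 55.49%.

55.49 wt%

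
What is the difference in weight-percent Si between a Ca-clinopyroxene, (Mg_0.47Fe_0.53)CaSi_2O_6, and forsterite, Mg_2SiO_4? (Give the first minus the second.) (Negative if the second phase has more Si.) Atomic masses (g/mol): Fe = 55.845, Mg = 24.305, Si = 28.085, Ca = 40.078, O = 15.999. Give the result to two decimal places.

Si in (Mg_0.47Fe_0.53)CaSi_2O_6: molar mass 233.263 g/mol; 2×28.085 = 56.170 g → 24.08 wt%.
Si in Mg_2SiO_4: molar mass 140.691 g/mol; 1×28.085 = 28.085 g → 19.96 wt%.
Difference = 24.08 − 19.96 = 4.12 percentage points.

4.12 percentage points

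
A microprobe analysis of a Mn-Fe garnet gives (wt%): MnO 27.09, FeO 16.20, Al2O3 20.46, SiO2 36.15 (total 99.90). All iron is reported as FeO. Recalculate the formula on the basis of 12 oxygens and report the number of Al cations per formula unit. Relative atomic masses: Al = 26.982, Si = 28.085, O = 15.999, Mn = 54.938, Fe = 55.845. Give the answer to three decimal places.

27.09 wt% MnO ÷ 70.937 g/mol = 0.38189 mol, giving 0.38189 Mn and 0.38189 O.
16.20 wt% FeO ÷ 71.844 g/mol = 0.22549 mol, giving 0.22549 Fe and 0.22549 O.
20.46 wt% Al2O3 ÷ 101.961 g/mol = 0.20066 mol, giving 0.40132 Al and 0.60198 O.
36.15 wt% SiO2 ÷ 60.083 g/mol = 0.60167 mol, giving 0.60167 Si and 1.20334 O.
Oxygen sums to 2.41270; scaling by 12/2.41270 = 4.97368 puts the formula on 12 O.
Al: 0.40132 × 4.97368 = 1.996 atoms per formula unit.

1.996 Al apfu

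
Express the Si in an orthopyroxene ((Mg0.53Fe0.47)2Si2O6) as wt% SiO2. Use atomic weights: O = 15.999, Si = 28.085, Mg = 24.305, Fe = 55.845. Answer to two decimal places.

52.15 wt%

Formula mass = 230.422 g/mol.
2 Si → 2.0000 mol SiO2 per formula unit; M(SiO2) = 60.083, so SiO2 mass = 120.166 g.
120.166/230.422 × 100 = 52.15 wt%.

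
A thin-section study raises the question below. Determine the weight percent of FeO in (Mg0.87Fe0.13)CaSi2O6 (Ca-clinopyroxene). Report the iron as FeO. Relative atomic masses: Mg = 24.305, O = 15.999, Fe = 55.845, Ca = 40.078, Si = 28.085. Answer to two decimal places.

4.23 wt%

Molar mass of (Mg0.87Fe0.13)CaSi2O6 = 0.87×24.305 + 0.13×55.845 + 1×40.078 + 2×28.085 + 6×15.999 = 220.647 g/mol.
Each formula unit contains 0.13 Fe, equivalent to 0.13/1 = 0.1300 mol FeO.
M(FeO) = 1×55.845 + 1×15.999 = 71.844 g/mol.
Mass of FeO per formula unit = 0.1300 × 71.844 = 9.340 g.
FeO wt% = 9.340 / 220.647 × 100 = 4.23%.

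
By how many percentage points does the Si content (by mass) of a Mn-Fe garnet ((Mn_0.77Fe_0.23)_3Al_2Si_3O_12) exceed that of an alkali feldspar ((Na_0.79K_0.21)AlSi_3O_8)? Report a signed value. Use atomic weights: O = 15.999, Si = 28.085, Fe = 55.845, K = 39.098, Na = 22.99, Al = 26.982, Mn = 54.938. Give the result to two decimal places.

Si in (Mn_0.77Fe_0.23)_3Al_2Si_3O_12: molar mass 495.647 g/mol; 3×28.085 = 84.255 g → 17.00 wt%.
Si in (Na_0.79K_0.21)AlSi_3O_8: molar mass 265.602 g/mol; 3×28.085 = 84.255 g → 31.72 wt%.
Difference = 17.00 − 31.72 = -14.72 percentage points.

-14.72 percentage points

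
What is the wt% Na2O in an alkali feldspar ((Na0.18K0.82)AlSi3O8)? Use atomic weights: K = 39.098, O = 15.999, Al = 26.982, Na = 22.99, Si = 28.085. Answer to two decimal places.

M((Na0.18K0.82)AlSi3O8) = 275.428 g/mol; M(Na2O) = 61.979 g/mol.
Moles Na2O per formula unit = 0.18 Na ÷ 2 = 0.0900.
Na2O fraction = (0.0900 × 61.979) / 275.428 = 5.578/275.428 = 0.0203.

2.03 wt%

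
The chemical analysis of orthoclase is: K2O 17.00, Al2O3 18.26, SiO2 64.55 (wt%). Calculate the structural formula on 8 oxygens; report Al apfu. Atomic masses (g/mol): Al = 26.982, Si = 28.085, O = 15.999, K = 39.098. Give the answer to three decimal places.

K2O: 17.00/94.195 = 0.18048 mol → 0.36096 mol K, 0.18048 mol O.
Al2O3: 18.26/101.961 = 0.17909 mol → 0.35818 mol Al, 0.53727 mol O.
SiO2: 64.55/60.083 = 1.07435 mol → 1.07435 mol Si, 2.14870 mol O.
Total oxygen = 2.86645 mol. Normalization factor = 8/2.86645 = 2.79091.
Al per 8 O = 0.35818 × 2.79091 = 1.000.

1.000 Al apfu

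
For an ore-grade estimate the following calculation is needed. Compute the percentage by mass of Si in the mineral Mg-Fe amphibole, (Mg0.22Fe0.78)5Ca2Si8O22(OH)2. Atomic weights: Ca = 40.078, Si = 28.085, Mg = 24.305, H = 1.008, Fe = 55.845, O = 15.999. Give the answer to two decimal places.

24.02 wt%

M((Mg0.22Fe0.78)5Ca2Si8O22(OH)2) = 935.359 g/mol.
Si contributes 8 × 28.085 = 224.680 g per mole.
224.680/935.359 = 0.2402 → 24.02%.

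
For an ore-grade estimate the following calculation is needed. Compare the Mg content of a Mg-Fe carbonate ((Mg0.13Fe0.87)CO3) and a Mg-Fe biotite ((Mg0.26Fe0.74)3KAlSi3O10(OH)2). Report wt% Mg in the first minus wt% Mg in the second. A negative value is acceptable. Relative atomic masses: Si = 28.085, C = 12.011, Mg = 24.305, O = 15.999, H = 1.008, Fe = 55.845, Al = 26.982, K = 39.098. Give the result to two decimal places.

First mineral: 3.160 g Mg in 111.753 g formula = 2.83 wt% Mg.
Second mineral: 18.958 g Mg in 487.273 g formula = 3.89 wt% Mg.
2.83% − 3.89% gives a difference of -1.06 percentage points.

-1.06 percentage points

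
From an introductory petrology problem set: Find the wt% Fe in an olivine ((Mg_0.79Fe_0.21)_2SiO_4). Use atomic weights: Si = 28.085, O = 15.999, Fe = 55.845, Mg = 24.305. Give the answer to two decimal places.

Molar mass of (Mg_0.79Fe_0.21)_2SiO_4: 1.58×24.305 + 0.42×55.845 + 1×28.085 + 4×15.999 = 153.938 g/mol.
Mass of Fe per formula unit: 0.42 × 55.845 = 23.455 g.
Weight fraction Fe = 23.455 / 153.938 = 0.1524.

15.24 wt%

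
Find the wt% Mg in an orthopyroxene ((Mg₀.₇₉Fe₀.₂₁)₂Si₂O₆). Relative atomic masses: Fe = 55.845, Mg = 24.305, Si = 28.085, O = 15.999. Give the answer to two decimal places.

Molar mass of (Mg₀.₇₉Fe₀.₂₁)₂Si₂O₆: 1.58×24.305 + 0.42×55.845 + 2×28.085 + 6×15.999 = 214.021 g/mol.
Mass of Mg per formula unit: 1.58 × 24.305 = 38.402 g.
Weight fraction Mg = 38.402 / 214.021 = 0.1794.

17.94 mass %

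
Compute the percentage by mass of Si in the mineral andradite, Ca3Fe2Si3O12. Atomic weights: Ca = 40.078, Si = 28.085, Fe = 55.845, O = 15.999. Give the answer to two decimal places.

16.58 wt%

Molar mass of Ca3Fe2Si3O12: 3*40.078 + 2*55.845 + 3*28.085 + 12*15.999 = 508.167 g/mol.
Mass of Si per formula unit: 3 × 28.085 = 84.255 g.
Weight fraction Si = 84.255 / 508.167 = 0.1658.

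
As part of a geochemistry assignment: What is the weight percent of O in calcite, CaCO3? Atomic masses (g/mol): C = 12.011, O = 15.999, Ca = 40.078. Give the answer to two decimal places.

47.96 wt%

Molar mass of CaCO3: 1*40.078 + 1*12.011 + 3*15.999 = 100.086 g/mol.
Mass of O per formula unit: 3 × 15.999 = 47.997 g.
Weight fraction O = 47.997 / 100.086 = 0.4796.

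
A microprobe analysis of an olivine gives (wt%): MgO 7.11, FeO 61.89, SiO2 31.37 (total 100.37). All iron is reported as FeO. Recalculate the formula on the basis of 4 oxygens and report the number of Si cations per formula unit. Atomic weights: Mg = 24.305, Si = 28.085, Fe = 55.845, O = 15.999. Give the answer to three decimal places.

1.003 Si apfu

MgO (M=40.304): mol = 0.17641; Mg = 0.17641, O = 0.17641.
FeO (M=71.844): mol = 0.86145; Fe = 0.86145, O = 0.86145.
SiO2 (M=60.083): mol = 0.52211; Si = 0.52211, O = 1.04422.
ΣO = 2.08208; factor = 4/ΣO = 1.92116.
Si apfu = 0.52211 × 1.92116 = 1.003.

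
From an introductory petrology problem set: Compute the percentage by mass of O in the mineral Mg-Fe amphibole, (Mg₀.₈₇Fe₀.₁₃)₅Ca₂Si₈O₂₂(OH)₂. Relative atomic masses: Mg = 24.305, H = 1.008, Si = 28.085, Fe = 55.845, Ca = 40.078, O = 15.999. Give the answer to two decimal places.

46.10 mass %

M((Mg₀.₈₇Fe₀.₁₃)₅Ca₂Si₈O₂₂(OH)₂) = 832.854 g/mol.
O contributes 24 × 15.999 = 383.976 g per mole.
383.976/832.854 = 0.4610 → 46.10%.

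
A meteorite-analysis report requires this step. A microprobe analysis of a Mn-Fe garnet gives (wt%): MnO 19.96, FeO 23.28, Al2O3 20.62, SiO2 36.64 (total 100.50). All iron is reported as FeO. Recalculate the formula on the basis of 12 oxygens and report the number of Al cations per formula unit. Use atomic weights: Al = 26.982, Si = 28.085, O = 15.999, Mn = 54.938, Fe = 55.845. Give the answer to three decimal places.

MnO (M=70.937): mol = 0.28138; Mn = 0.28138, O = 0.28138.
FeO (M=71.844): mol = 0.32404; Fe = 0.32404, O = 0.32404.
Al2O3 (M=101.961): mol = 0.20223; Al = 0.40446, O = 0.60669.
SiO2 (M=60.083): mol = 0.60982; Si = 0.60982, O = 1.21964.
ΣO = 2.43175; factor = 12/ΣO = 4.93472.
Al apfu = 0.40446 × 4.93472 = 1.996.

1.996 Al apfu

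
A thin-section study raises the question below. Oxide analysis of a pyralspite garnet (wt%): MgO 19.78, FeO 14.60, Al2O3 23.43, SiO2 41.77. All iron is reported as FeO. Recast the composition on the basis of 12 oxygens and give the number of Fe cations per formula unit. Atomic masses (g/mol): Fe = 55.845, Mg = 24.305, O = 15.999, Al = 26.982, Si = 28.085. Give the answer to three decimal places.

0.879 Fe apfu

MgO: 19.78/40.304 = 0.49077 mol → 0.49077 mol Mg, 0.49077 mol O.
FeO: 14.60/71.844 = 0.20322 mol → 0.20322 mol Fe, 0.20322 mol O.
Al2O3: 23.43/101.961 = 0.22979 mol → 0.45958 mol Al, 0.68937 mol O.
SiO2: 41.77/60.083 = 0.69520 mol → 0.69520 mol Si, 1.39040 mol O.
Total oxygen = 2.77376 mol. Normalization factor = 12/2.77376 = 4.32626.
Fe per 12 O = 0.20322 × 4.32626 = 0.879.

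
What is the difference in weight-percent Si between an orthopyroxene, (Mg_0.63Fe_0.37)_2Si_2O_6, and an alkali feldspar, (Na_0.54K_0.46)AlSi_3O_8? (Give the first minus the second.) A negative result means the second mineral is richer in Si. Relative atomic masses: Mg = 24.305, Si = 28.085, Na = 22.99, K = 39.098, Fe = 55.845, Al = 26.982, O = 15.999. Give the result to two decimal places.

-6.19 percentage points

First mineral: 56.170 g Si in 224.114 g formula = 25.06 wt% Si.
Second mineral: 84.255 g Si in 269.629 g formula = 31.25 wt% Si.
25.06% − 31.25% gives a difference of -6.19 percentage points.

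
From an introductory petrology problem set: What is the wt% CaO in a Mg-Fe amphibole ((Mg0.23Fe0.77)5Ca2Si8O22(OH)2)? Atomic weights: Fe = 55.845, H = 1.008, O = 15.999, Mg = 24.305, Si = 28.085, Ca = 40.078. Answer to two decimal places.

M((Mg0.23Fe0.77)5Ca2Si8O22(OH)2) = 933.782 g/mol; M(CaO) = 56.077 g/mol.
Moles CaO per formula unit = 2 Ca ÷ 1 = 2.0000.
CaO fraction = (2.0000 × 56.077) / 933.782 = 112.154/933.782 = 0.1201.

12.01 wt%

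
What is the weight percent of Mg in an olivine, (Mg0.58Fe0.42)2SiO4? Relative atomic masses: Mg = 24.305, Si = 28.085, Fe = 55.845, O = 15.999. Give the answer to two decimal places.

M((Mg0.58Fe0.42)2SiO4) = 167.185 g/mol.
Mg contributes 1.16 × 24.305 = 28.194 g per mole.
28.194/167.185 = 0.1686 → 16.86%.

16.86 weight percent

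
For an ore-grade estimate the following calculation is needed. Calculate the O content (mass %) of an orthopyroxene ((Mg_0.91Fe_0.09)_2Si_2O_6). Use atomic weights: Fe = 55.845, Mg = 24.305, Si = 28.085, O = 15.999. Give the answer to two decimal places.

Formula mass = 1.82·24.305 + 0.18·55.845 + 2·28.085 + 6·15.999 = 206.451 g/mol, of which 95.994 g is O.
So O makes up 95.994/206.451 = 0.4650 of the mass, i.e. 46.50%.

46.50 mass %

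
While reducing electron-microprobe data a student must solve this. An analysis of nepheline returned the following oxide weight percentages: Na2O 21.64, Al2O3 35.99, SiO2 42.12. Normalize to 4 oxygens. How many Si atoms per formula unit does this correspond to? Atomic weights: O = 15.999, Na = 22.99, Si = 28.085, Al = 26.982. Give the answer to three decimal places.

0.998 Si apfu

Na2O: 21.64/61.979 = 0.34915 mol → 0.69830 mol Na, 0.34915 mol O.
Al2O3: 35.99/101.961 = 0.35298 mol → 0.70596 mol Al, 1.05894 mol O.
SiO2: 42.12/60.083 = 0.70103 mol → 0.70103 mol Si, 1.40206 mol O.
Total oxygen = 2.81015 mol. Normalization factor = 4/2.81015 = 1.42341.
Si per 4 O = 0.70103 × 1.42341 = 0.998.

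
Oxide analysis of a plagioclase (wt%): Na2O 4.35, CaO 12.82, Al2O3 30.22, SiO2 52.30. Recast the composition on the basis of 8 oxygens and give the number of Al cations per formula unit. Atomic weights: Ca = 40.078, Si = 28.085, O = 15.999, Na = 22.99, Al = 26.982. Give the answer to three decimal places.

1.619 Al apfu

4.35 wt% Na2O ÷ 61.979 g/mol = 0.07019 mol, giving 0.14038 Na and 0.07019 O.
12.82 wt% CaO ÷ 56.077 g/mol = 0.22861 mol, giving 0.22861 Ca and 0.22861 O.
30.22 wt% Al2O3 ÷ 101.961 g/mol = 0.29639 mol, giving 0.59278 Al and 0.88917 O.
52.30 wt% SiO2 ÷ 60.083 g/mol = 0.87046 mol, giving 0.87046 Si and 1.74092 O.
Oxygen sums to 2.92889; scaling by 8/2.92889 = 2.73141 puts the formula on 8 O.
Al: 0.59278 × 2.73141 = 1.619 atoms per formula unit.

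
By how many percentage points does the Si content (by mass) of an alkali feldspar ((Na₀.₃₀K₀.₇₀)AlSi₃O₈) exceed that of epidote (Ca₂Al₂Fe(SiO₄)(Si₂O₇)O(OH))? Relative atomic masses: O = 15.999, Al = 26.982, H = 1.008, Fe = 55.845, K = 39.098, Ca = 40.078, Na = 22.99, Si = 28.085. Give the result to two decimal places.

Si in (Na₀.₃₀K₀.₇₀)AlSi₃O₈: molar mass 273.495 g/mol; 3×28.085 = 84.255 g → 30.81 wt%.
Si in Ca₂Al₂Fe(SiO₄)(Si₂O₇)O(OH): molar mass 483.215 g/mol; 3×28.085 = 84.255 g → 17.44 wt%.
Difference = 30.81 − 17.44 = 13.37 percentage points.

13.37 percentage points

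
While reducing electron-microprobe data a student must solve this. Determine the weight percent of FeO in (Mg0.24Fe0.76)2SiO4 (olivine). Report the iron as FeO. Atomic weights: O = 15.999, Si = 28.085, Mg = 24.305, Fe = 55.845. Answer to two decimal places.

57.89 wt%

M((Mg0.24Fe0.76)2SiO4) = 188.632 g/mol; M(FeO) = 71.844 g/mol.
Moles FeO per formula unit = 1.52 Fe ÷ 1 = 1.5200.
FeO fraction = (1.5200 × 71.844) / 188.632 = 109.203/188.632 = 0.5789.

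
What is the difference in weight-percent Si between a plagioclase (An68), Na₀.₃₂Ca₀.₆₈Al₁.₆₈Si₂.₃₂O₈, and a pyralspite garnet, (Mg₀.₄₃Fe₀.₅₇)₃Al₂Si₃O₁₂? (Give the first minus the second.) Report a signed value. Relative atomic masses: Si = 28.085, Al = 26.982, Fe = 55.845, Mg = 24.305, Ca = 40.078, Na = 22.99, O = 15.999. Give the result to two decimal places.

M(Na₀.₃₂Ca₀.₆₈Al₁.₆₈Si₂.₃₂O₈) = 273.089 g/mol, so wt% Si = 65.157/273.089 × 100 = 23.86%.
M((Mg₀.₄₃Fe₀.₅₇)₃Al₂Si₃O₁₂) = 457.055 g/mol, so wt% Si = 84.255/457.055 × 100 = 18.43%.
23.86 − 18.43 = 5.43 pp.

5.43 percentage points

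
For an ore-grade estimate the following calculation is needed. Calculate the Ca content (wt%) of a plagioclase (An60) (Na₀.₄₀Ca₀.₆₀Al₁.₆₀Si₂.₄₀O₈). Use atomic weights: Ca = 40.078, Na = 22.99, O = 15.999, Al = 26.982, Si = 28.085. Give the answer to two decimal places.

Molar mass of Na₀.₄₀Ca₀.₆₀Al₁.₆₀Si₂.₄₀O₈: 0.40*22.99 + 0.60*40.078 + 1.60*26.982 + 2.40*28.085 + 8*15.999 = 271.810 g/mol.
Mass of Ca per formula unit: 0.60 × 40.078 = 24.047 g.
Weight fraction Ca = 24.047 / 271.810 = 0.0885.

8.85 wt%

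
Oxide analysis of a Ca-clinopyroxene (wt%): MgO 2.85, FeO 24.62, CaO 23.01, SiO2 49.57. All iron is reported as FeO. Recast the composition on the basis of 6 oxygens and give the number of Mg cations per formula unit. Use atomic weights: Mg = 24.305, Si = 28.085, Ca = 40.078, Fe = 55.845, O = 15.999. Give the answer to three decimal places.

0.172 Mg apfu

MgO (M=40.304): mol = 0.07071; Mg = 0.07071, O = 0.07071.
FeO (M=71.844): mol = 0.34269; Fe = 0.34269, O = 0.34269.
CaO (M=56.077): mol = 0.41033; Ca = 0.41033, O = 0.41033.
SiO2 (M=60.083): mol = 0.82503; Si = 0.82503, O = 1.65006.
ΣO = 2.47379; factor = 6/ΣO = 2.42543.
Mg apfu = 0.07071 × 2.42543 = 0.172.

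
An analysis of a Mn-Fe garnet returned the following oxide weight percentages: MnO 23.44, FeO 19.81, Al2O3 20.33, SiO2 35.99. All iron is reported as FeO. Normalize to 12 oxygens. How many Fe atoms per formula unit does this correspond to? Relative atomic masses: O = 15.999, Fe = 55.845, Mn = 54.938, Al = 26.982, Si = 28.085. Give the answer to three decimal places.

MnO (M=70.937): mol = 0.33043; Mn = 0.33043, O = 0.33043.
FeO (M=71.844): mol = 0.27574; Fe = 0.27574, O = 0.27574.
Al2O3 (M=101.961): mol = 0.19939; Al = 0.39878, O = 0.59817.
SiO2 (M=60.083): mol = 0.59900; Si = 0.59900, O = 1.19800.
ΣO = 2.40234; factor = 12/ΣO = 4.99513.
Fe apfu = 0.27574 × 4.99513 = 1.377.

1.377 Fe apfu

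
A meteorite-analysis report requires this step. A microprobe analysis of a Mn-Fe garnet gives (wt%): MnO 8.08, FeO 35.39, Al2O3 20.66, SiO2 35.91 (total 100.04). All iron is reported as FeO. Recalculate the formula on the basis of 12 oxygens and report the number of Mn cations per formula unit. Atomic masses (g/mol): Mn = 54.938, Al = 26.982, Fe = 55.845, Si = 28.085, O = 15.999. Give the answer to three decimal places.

0.567 Mn apfu

8.08 wt% MnO ÷ 70.937 g/mol = 0.11390 mol, giving 0.11390 Mn and 0.11390 O.
35.39 wt% FeO ÷ 71.844 g/mol = 0.49260 mol, giving 0.49260 Fe and 0.49260 O.
20.66 wt% Al2O3 ÷ 101.961 g/mol = 0.20263 mol, giving 0.40526 Al and 0.60789 O.
35.91 wt% SiO2 ÷ 60.083 g/mol = 0.59767 mol, giving 0.59767 Si and 1.19534 O.
Oxygen sums to 2.40973; scaling by 12/2.40973 = 4.97981 puts the formula on 12 O.
Mn: 0.11390 × 4.97981 = 0.567 atoms per formula unit.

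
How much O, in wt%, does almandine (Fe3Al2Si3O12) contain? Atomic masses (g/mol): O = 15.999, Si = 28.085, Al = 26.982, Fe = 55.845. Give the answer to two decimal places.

38.57 wt%

Molar mass of Fe3Al2Si3O12: 3*55.845 + 2*26.982 + 3*28.085 + 12*15.999 = 497.742 g/mol.
Mass of O per formula unit: 12 × 15.999 = 191.988 g.
Weight fraction O = 191.988 / 497.742 = 0.3857.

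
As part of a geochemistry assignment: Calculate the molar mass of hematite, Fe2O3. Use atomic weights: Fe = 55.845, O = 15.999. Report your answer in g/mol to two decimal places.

The formula mass is the sum 2·55.845 + 3·15.999.

159.69 g/mol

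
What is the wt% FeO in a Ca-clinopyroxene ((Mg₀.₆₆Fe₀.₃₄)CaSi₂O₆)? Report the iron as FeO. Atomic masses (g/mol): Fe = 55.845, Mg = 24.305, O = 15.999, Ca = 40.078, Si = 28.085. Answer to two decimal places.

Molar mass of (Mg₀.₆₆Fe₀.₃₄)CaSi₂O₆ = 0.66×24.305 + 0.34×55.845 + 1×40.078 + 2×28.085 + 6×15.999 = 227.271 g/mol.
Each formula unit contains 0.34 Fe, equivalent to 0.34/1 = 0.3400 mol FeO.
M(FeO) = 1×55.845 + 1×15.999 = 71.844 g/mol.
Mass of FeO per formula unit = 0.3400 × 71.844 = 24.427 g.
FeO wt% = 24.427 / 227.271 × 100 = 10.75%.

10.75 wt%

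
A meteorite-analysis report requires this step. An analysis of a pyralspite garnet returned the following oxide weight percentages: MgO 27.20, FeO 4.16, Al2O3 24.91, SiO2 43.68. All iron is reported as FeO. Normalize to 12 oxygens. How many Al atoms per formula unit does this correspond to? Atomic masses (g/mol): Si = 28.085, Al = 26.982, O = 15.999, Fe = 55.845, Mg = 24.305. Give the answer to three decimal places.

MgO (M=40.304): mol = 0.67487; Mg = 0.67487, O = 0.67487.
FeO (M=71.844): mol = 0.05790; Fe = 0.05790, O = 0.05790.
Al2O3 (M=101.961): mol = 0.24431; Al = 0.48862, O = 0.73293.
SiO2 (M=60.083): mol = 0.72699; Si = 0.72699, O = 1.45398.
ΣO = 2.91968; factor = 12/ΣO = 4.11004.
Al apfu = 0.48862 × 4.11004 = 2.008.

2.008 Al apfu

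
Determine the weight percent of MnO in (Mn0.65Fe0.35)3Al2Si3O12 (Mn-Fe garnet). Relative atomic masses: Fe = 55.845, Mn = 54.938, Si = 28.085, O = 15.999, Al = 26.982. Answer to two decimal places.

27.89 wt%

M((Mn0.65Fe0.35)3Al2Si3O12) = 495.973 g/mol; M(MnO) = 70.937 g/mol.
Moles MnO per formula unit = 1.95 Mn ÷ 1 = 1.9500.
MnO fraction = (1.9500 × 70.937) / 495.973 = 138.327/495.973 = 0.2789.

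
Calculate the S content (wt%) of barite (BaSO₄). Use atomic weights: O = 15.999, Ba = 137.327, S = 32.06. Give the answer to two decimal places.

M(BaSO₄) = 233.383 g/mol.
S contributes 1 × 32.06 = 32.060 g per mole.
32.060/233.383 = 0.1374 → 13.74%.

13.74 wt%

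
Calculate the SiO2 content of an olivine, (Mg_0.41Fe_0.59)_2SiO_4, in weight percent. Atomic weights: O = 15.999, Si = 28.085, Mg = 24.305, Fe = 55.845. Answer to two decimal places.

33.77 wt%

Formula mass = 177.908 g/mol.
1 Si → 1.0000 mol SiO2 per formula unit; M(SiO2) = 60.083, so SiO2 mass = 60.083 g.
60.083/177.908 × 100 = 33.77 wt%.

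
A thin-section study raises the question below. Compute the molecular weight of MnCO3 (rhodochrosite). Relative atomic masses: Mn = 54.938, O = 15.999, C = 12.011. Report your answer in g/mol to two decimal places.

114.95 g/mol

M = 1*54.938 + 1*12.011 + 3*15.999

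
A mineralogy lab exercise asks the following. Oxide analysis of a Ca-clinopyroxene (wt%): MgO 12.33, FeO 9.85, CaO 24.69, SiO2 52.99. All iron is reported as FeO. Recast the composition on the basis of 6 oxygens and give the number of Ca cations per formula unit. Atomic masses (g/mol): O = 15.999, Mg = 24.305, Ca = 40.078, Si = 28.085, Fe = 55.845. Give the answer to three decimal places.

0.998 Ca apfu

MgO: 12.33/40.304 = 0.30592 mol → 0.30592 mol Mg, 0.30592 mol O.
FeO: 9.85/71.844 = 0.13710 mol → 0.13710 mol Fe, 0.13710 mol O.
CaO: 24.69/56.077 = 0.44029 mol → 0.44029 mol Ca, 0.44029 mol O.
SiO2: 52.99/60.083 = 0.88195 mol → 0.88195 mol Si, 1.76390 mol O.
Total oxygen = 2.64721 mol. Normalization factor = 6/2.64721 = 2.26654.
Ca per 6 O = 0.44029 × 2.26654 = 0.998.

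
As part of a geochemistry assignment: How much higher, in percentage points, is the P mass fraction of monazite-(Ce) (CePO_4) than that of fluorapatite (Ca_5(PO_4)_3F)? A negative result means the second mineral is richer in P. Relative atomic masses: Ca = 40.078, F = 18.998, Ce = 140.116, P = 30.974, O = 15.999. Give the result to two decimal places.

M(CePO_4) = 235.086 g/mol, so wt% P = 30.974/235.086 × 100 = 13.18%.
M(Ca_5(PO_4)_3F) = 504.298 g/mol, so wt% P = 92.922/504.298 × 100 = 18.43%.
13.18 − 18.43 = -5.25 pp.

-5.25 percentage points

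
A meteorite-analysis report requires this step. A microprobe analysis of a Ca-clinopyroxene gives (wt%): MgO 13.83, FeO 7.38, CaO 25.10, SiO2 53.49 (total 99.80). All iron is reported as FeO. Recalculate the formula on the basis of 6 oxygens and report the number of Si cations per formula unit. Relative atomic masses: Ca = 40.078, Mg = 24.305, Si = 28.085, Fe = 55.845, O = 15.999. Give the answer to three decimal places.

1.998 Si apfu

13.83 wt% MgO ÷ 40.304 g/mol = 0.34314 mol, giving 0.34314 Mg and 0.34314 O.
7.38 wt% FeO ÷ 71.844 g/mol = 0.10272 mol, giving 0.10272 Fe and 0.10272 O.
25.10 wt% CaO ÷ 56.077 g/mol = 0.44760 mol, giving 0.44760 Ca and 0.44760 O.
53.49 wt% SiO2 ÷ 60.083 g/mol = 0.89027 mol, giving 0.89027 Si and 1.78054 O.
Oxygen sums to 2.67400; scaling by 6/2.67400 = 2.24383 puts the formula on 6 O.
Si: 0.89027 × 2.24383 = 1.998 atoms per formula unit.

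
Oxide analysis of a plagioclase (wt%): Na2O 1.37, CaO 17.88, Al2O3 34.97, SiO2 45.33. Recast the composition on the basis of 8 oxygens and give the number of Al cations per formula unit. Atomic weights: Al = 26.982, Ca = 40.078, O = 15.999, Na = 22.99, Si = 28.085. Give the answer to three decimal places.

1.906 Al apfu

Na2O: 1.37/61.979 = 0.02210 mol → 0.04420 mol Na, 0.02210 mol O.
CaO: 17.88/56.077 = 0.31885 mol → 0.31885 mol Ca, 0.31885 mol O.
Al2O3: 34.97/101.961 = 0.34297 mol → 0.68594 mol Al, 1.02891 mol O.
SiO2: 45.33/60.083 = 0.75446 mol → 0.75446 mol Si, 1.50892 mol O.
Total oxygen = 2.87878 mol. Normalization factor = 8/2.87878 = 2.77895.
Al per 8 O = 0.68594 × 2.77895 = 1.906.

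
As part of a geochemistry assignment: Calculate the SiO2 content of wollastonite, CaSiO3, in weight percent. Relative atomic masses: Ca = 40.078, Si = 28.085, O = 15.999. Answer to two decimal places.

M(CaSiO3) = 116.160 g/mol; M(SiO2) = 60.083 g/mol.
Moles SiO2 per formula unit = 1 Si ÷ 1 = 1.0000.
SiO2 fraction = (1.0000 × 60.083) / 116.160 = 60.083/116.160 = 0.5172.

51.72 wt%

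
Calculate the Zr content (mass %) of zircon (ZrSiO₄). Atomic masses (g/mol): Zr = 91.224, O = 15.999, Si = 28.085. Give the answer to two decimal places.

49.77 mass %

Molar mass of ZrSiO₄: 1*91.224 + 1*28.085 + 4*15.999 = 183.305 g/mol.
Mass of Zr per formula unit: 1 × 91.224 = 91.224 g.
Weight fraction Zr = 91.224 / 183.305 = 0.4977.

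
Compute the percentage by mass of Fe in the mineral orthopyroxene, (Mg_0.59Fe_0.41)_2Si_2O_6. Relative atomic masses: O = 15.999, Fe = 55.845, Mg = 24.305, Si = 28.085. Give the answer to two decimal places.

Molar mass of (Mg_0.59Fe_0.41)_2Si_2O_6: 1.18×24.305 + 0.82×55.845 + 2×28.085 + 6×15.999 = 226.637 g/mol.
Mass of Fe per formula unit: 0.82 × 55.845 = 45.793 g.
Weight fraction Fe = 45.793 / 226.637 = 0.2021.

20.21 wt%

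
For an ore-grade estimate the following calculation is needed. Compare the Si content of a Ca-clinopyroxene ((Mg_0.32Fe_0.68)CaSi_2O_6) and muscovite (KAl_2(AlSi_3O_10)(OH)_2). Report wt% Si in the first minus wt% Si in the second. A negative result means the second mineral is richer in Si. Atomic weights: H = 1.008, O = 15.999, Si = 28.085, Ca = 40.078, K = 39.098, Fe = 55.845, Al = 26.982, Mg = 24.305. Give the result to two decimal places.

First mineral: 56.170 g Si in 237.994 g formula = 23.60 wt% Si.
Second mineral: 84.255 g Si in 398.303 g formula = 21.15 wt% Si.
23.60% − 21.15% gives a difference of 2.45 percentage points.

2.45 percentage points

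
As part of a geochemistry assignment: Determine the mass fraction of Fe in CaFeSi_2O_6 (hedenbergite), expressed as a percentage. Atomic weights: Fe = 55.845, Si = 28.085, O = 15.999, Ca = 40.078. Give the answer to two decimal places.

22.51 wt%

Molar mass of CaFeSi_2O_6: 1·40.078 + 1·55.845 + 2·28.085 + 6·15.999 = 248.087 g/mol.
Mass of Fe per formula unit: 1 × 55.845 = 55.845 g.
Weight fraction Fe = 55.845 / 248.087 = 0.2251.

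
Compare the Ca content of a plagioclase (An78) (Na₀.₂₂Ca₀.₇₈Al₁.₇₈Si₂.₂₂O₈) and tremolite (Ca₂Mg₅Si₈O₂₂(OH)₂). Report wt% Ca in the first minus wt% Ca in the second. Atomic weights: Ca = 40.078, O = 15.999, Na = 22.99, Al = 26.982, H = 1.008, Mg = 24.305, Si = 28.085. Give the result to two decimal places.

First mineral: 31.261 g Ca in 274.687 g formula = 11.38 wt% Ca.
Second mineral: 80.156 g Ca in 812.353 g formula = 9.87 wt% Ca.
11.38% − 9.87% gives a difference of 1.51 percentage points.

1.51 percentage points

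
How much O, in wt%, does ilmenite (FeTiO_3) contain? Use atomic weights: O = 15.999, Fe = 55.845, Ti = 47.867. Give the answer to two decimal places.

Formula mass = 1×55.845 + 1×47.867 + 3×15.999 = 151.709 g/mol, of which 47.997 g is O.
So O makes up 47.997/151.709 = 0.3164 of the mass, i.e. 31.64%.

31.64 wt%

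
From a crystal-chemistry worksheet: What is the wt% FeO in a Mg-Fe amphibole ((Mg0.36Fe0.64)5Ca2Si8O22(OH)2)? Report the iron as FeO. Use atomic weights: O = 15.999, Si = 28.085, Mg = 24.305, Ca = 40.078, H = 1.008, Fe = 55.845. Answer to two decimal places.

M((Mg0.36Fe0.64)5Ca2Si8O22(OH)2) = 913.281 g/mol; M(FeO) = 71.844 g/mol.
Moles FeO per formula unit = 3.20 Fe ÷ 1 = 3.2000.
FeO fraction = (3.2000 × 71.844) / 913.281 = 229.901/913.281 = 0.2517.

25.17 wt%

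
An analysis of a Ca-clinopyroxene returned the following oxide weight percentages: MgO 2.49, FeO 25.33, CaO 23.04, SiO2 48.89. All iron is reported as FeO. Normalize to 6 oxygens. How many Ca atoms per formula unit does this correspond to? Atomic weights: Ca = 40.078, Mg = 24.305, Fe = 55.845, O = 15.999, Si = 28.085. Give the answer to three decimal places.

MgO: 2.49/40.304 = 0.06178 mol → 0.06178 mol Mg, 0.06178 mol O.
FeO: 25.33/71.844 = 0.35257 mol → 0.35257 mol Fe, 0.35257 mol O.
CaO: 23.04/56.077 = 0.41086 mol → 0.41086 mol Ca, 0.41086 mol O.
SiO2: 48.89/60.083 = 0.81371 mol → 0.81371 mol Si, 1.62742 mol O.
Total oxygen = 2.45263 mol. Normalization factor = 6/2.45263 = 2.44635.
Ca per 6 O = 0.41086 × 2.44635 = 1.005.

1.005 Ca apfu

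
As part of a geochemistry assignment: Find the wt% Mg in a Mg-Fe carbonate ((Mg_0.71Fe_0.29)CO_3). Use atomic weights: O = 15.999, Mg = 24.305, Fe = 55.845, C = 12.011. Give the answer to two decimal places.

18.46 wt%

Molar mass of (Mg_0.71Fe_0.29)CO_3: 0.71×24.305 + 0.29×55.845 + 1×12.011 + 3×15.999 = 93.460 g/mol.
Mass of Mg per formula unit: 0.71 × 24.305 = 17.257 g.
Weight fraction Mg = 17.257 / 93.460 = 0.1846.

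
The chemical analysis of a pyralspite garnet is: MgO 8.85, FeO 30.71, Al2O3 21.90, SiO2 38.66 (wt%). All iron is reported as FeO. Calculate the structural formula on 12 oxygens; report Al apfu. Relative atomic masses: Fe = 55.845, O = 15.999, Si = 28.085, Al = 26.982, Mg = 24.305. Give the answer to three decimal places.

1.999 Al apfu

8.85 wt% MgO ÷ 40.304 g/mol = 0.21958 mol, giving 0.21958 Mg and 0.21958 O.
30.71 wt% FeO ÷ 71.844 g/mol = 0.42745 mol, giving 0.42745 Fe and 0.42745 O.
21.90 wt% Al2O3 ÷ 101.961 g/mol = 0.21479 mol, giving 0.42958 Al and 0.64437 O.
38.66 wt% SiO2 ÷ 60.083 g/mol = 0.64344 mol, giving 0.64344 Si and 1.28688 O.
Oxygen sums to 2.57828; scaling by 12/2.57828 = 4.65427 puts the formula on 12 O.
Al: 0.42958 × 4.65427 = 1.999 atoms per formula unit.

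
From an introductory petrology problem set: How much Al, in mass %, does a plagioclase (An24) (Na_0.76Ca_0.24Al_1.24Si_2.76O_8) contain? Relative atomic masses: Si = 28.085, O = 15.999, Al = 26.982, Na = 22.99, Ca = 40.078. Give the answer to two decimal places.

12.58 mass %

Formula mass = 0.76×22.99 + 0.24×40.078 + 1.24×26.982 + 2.76×28.085 + 8×15.999 = 266.055 g/mol, of which 33.458 g is Al.
So Al makes up 33.458/266.055 = 0.1258 of the mass, i.e. 12.58%.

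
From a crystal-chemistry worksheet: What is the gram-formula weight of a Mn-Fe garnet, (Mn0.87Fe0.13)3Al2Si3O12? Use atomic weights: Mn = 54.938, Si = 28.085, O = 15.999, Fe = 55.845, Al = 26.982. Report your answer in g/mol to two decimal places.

495.37 g/mol

The formula mass is the sum 2.61×54.938 + 0.39×55.845 + 2×26.982 + 3×28.085 + 12×15.999.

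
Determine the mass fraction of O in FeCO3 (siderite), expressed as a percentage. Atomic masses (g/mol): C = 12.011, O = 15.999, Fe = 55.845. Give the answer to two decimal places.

Formula mass = 1·55.845 + 1·12.011 + 3·15.999 = 115.853 g/mol, of which 47.997 g is O.
So O makes up 47.997/115.853 = 0.4143 of the mass, i.e. 41.43%.

41.43 weight percent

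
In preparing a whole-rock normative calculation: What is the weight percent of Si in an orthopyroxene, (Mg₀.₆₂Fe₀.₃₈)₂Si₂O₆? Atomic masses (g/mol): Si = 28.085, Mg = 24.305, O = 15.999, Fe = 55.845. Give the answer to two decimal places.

24.99 wt%

Molar mass of (Mg₀.₆₂Fe₀.₃₈)₂Si₂O₆: 1.24*24.305 + 0.76*55.845 + 2*28.085 + 6*15.999 = 224.744 g/mol.
Mass of Si per formula unit: 2 × 28.085 = 56.170 g.
Weight fraction Si = 56.170 / 224.744 = 0.2499.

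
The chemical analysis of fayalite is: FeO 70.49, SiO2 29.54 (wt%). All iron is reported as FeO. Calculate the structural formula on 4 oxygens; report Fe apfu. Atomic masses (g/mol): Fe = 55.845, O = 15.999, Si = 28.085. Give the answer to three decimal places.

FeO: 70.49/71.844 = 0.98115 mol → 0.98115 mol Fe, 0.98115 mol O.
SiO2: 29.54/60.083 = 0.49165 mol → 0.49165 mol Si, 0.98330 mol O.
Total oxygen = 1.96445 mol. Normalization factor = 4/1.96445 = 2.03619.
Fe per 4 O = 0.98115 × 2.03619 = 1.998.

1.998 Fe apfu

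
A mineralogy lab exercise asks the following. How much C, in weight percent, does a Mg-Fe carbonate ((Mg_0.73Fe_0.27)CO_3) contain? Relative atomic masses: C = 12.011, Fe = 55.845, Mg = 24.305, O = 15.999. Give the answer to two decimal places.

M((Mg_0.73Fe_0.27)CO_3) = 92.829 g/mol.
C contributes 1 × 12.011 = 12.011 g per mole.
12.011/92.829 = 0.1294 → 12.94%.

12.94 weight percent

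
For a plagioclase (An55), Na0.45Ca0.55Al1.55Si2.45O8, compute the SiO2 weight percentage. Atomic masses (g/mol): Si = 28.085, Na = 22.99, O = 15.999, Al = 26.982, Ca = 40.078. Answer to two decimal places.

54.32 wt%

Molar mass of Na0.45Ca0.55Al1.55Si2.45O8 = 0.45*22.99 + 0.55*40.078 + 1.55*26.982 + 2.45*28.085 + 8*15.999 = 271.011 g/mol.
Each formula unit contains 2.45 Si, equivalent to 2.45/1 = 2.4500 mol SiO2.
M(SiO2) = 1×28.085 + 2×15.999 = 60.083 g/mol.
Mass of SiO2 per formula unit = 2.4500 × 60.083 = 147.203 g.
SiO2 wt% = 147.203 / 271.011 × 100 = 54.32%.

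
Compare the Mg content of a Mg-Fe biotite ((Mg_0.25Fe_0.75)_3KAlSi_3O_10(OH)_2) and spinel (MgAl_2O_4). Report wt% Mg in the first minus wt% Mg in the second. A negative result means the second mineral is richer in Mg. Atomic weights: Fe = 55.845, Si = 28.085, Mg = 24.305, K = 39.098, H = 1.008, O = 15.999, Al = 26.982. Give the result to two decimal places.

-13.35 percentage points

M((Mg_0.25Fe_0.75)_3KAlSi_3O_10(OH)_2) = 488.219 g/mol, so wt% Mg = 18.229/488.219 × 100 = 3.73%.
M(MgAl_2O_4) = 142.265 g/mol, so wt% Mg = 24.305/142.265 × 100 = 17.08%.
3.73 − 17.08 = -13.35 pp.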